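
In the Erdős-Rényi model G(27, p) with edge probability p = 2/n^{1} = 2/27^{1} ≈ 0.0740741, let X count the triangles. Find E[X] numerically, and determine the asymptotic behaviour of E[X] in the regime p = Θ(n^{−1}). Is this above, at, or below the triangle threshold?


Number of potential triangles: C(27, 3) = 2925.
Each occurs with probability p³ ≈ (0.0740741)³ ≈ 4.06442107e-04.
By linearity: E[X] = C(27, 3)·p³ ≈ 2925 · 4.06442107e-04 ≈ 1.188843.
Here α = 1, so p = 2/n is exactly at the triangle threshold p ~ 1/n. Asymptotically E[X] → c³/6 = 2³/6 = 4/3 ≈ 1.333333, a bounded constant. In this regime the triangle count is asymptotically Poisson(c³/6).

E[X] ≈ 1.188843; in regime p = Θ(1/n^{1}) E[X] stays bounded (at the triangle threshold p ~ 1/n).


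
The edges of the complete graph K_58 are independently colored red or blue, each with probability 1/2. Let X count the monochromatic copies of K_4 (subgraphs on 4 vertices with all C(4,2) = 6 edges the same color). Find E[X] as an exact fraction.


Let X = Σ_S X_S over the C(58, 4) = 424270 subsets S of size 4, where X_S = 1 if the K_4 on S is monochromatic.
For a fixed S, the K_4 on S has C(4, 2) = 6 edges. P[all 6 edges red] = (1/2)^6, and likewise for blue, so P[monochromatic] = 2·(1/2)^6 = 2^{1 − 6} = 1/32.
By linearity of expectation: E[X] = C(58, 4) · 2^{1 − 6} = 424270 · 1/32 = 212135/16.
Numerically: E[X] ≈ 13258.4375.

E[X] = C(58,4)·2^(1−C(4,2)) = 212135/16 ≈ 13258.4375.


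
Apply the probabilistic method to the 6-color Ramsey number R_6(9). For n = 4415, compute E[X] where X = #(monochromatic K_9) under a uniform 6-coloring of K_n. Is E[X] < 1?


E[X] = C(4415, 9) · 6^{1 − 36} = 1742086910069196051229123255 · 6^{−35} = 1742086910069196051229123255/1719070799748422591028658176.
As a reduced fraction: E[X] = 1742086910069196051229123255/1719070799748422591028658176 ≈ 1.013389.
Is E[X] < 1? NO.
Since E[X] ≥ 1, the first-moment bound is inconclusive at n = 4415; it does NOT by itself certify R_6(9) > 4415.

E[X] = 1742086910069196051229123255/1719070799748422591028658176 ≈ 1.013389; E[X] ≥ 1; first-moment method inconclusive here.


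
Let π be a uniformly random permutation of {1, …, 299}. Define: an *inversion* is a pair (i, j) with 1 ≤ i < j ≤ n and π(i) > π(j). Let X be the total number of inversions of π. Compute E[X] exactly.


Write X = Σ X_I over the C(299, 2) = 44551 pairs i < j, with X_I the indicator of one inversion.
There are 44551 indicators.
For each fixed pair i < j, the values π(i) and π(j) are two distinct elements of {1, …, 299} in uniformly random order; by symmetry P[π(i) > π(j)] = 1/2.
By linearity: E[X] = 44551 · (1/2) = C(299, 2) · (1/2) = 44551/2 = 44551/2 ≈ 22275.50000.

E[X] = 44551/2 = 22275.50000.


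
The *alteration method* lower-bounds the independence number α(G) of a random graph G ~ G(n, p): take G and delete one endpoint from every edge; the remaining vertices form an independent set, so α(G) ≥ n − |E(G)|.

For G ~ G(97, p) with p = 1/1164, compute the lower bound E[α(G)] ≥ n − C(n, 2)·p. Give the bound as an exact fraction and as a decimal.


E[|E(G)|] = C(97, 2)·p = 4656 · (1/1164) = 4.
E[α(G)] ≥ n − E[|E(G)|] = 97 − 4 = 93.
Numerically: ≈ 93.000.
(This is only a lower bound; the true E[α(G)] may be larger.)

E[α(G)] ≥ 93 ≈ 93.000.


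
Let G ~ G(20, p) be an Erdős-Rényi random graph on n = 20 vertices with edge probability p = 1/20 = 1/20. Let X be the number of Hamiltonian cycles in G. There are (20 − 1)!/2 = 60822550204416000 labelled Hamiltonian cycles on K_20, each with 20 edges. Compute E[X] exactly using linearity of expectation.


K_20 has (20 − 1)!/2 = 60822550204416000 labelled Hamiltonian cycles.
For each such Hamiltonian cycle H, let X_H = 1 if all 20 edges of H are present in G. Then P[X_H = 1] = p^{20} = (1/20)^{20} = 1/104857600000000000000000000.
By linearity of expectation: E[X] = Σ_H E[X_H] = 60822550204416000 · p^{20} = 60822550204416000 · 1/104857600000000000000000000 = 14849255421/25600000000000000000.
Numerically: E[X] ≈ 5.8005e-10.

E[X] = 60822550204416000 · (1/20)^{20} = 14849255421/25600000000000000000 ≈ 5.8005e-10.


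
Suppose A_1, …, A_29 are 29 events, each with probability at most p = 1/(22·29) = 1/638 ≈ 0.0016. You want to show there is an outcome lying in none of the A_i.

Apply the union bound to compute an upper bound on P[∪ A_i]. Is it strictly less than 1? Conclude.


Union bound: P[∪_{i=1}^{29} A_i] ≤ Σ_i P[A_i] ≤ 29·p = 29·(1/638) = 1/22.
Numerically: 1/22 ≈ 0.0455.
Is 1/22 < 1? YES.
Since P[∪ A_i] ≤ 1/22 < 1, the complement has P[∩ A_i^c] ≥ 1 − 1/22 = 21/22 > 0, so some outcome avoids every A_i.

29·p = 1/22 ≈ 0.0455; existence CERTIFIED by the union bound.


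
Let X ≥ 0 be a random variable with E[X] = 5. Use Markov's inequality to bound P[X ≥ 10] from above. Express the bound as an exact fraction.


μ = E[X] = 5, a = 10.
Markov: P[X ≥ 10] ≤ μ/a = (5)/10 = 1/2.
Numerically: ≈ 0.500.
(Since a = 10 > μ = 5.000, the bound 1/2 is < 1 and informative.)

P[X ≥ 10] ≤ 1/2 ≈ 0.500.


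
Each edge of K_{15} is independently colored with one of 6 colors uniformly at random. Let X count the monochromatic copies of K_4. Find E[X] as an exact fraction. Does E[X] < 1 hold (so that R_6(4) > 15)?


E[X] = C(15, 4) · 6^{1 − 6} = 1365 · 6^{−5} = 1365/7776.
As a reduced fraction: E[X] = 455/2592 ≈ 0.175540.
Is E[X] < 1? YES.
Since E[X] < 1, there exists a 6-coloring of K_{15} with no monochromatic K_4; hence R_6(4) > 15.

E[X] = 455/2592 ≈ 0.175540; E[X] < 1, so R_6(4) > 15.


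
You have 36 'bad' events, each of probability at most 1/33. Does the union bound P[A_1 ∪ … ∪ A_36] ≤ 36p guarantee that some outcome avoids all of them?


Union bound: P[∪_{i=1}^{36} A_i] ≤ Σ_i P[A_i] ≤ 36·p = 36·(1/33) = 12/11.
Numerically: 12/11 ≈ 1.09091.
Is 12/11 < 1? NO.
Since the bound 12/11 is ≥ 1, the union bound is uninformative here; it does NOT by itself certify existence.

36·p = 12/11 ≈ 1.09091; existence NOT certified by the union bound.


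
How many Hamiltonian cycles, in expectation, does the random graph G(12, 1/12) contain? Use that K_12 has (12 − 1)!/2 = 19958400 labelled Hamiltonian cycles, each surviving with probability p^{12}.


K_12 has (12 − 1)!/2 = 19958400 labelled Hamiltonian cycles.
For each such Hamiltonian cycle H, let X_H = 1 if all 12 edges of H are present in G. Then P[X_H = 1] = p^{12} = (1/12)^{12} = 1/8916100448256.
By linearity of expectation: E[X] = Σ_H E[X_H] = 19958400 · p^{12} = 19958400 · 1/8916100448256 = 1925/859963392.
Numerically: E[X] ≈ 2.2385e-06.

E[X] = 19958400 · (1/12)^{12} = 1925/859963392 ≈ 2.2385e-06.


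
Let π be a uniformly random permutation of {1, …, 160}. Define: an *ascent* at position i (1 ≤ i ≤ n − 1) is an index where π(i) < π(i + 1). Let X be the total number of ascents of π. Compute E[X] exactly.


Write X = Σ X_I over i = 1, …, 159, with X_I the indicator of one ascent.
There are 159 indicators.
For each fixed i, the pair (π(i), π(i+1)) is a uniformly random ordered pair of distinct values from {1, …, 160}; by symmetry P[π(i) < π(i+1)] = 1/2.
By linearity: E[X] = 159 · (1/2) = (160 − 1) · (1/2) = 159/2 ≈ 79.5000.

E[X] = 159/2 = 79.5000.


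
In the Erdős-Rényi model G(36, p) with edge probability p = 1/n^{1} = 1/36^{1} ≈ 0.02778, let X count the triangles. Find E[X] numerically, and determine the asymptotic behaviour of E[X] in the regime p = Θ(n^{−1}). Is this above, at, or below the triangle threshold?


Number of potential triangles: C(36, 3) = 7140.
Each occurs with probability p³ ≈ (0.02778)³ ≈ 2.143347e-05.
By linearity: E[X] = C(36, 3)·p³ ≈ 7140 · 2.143347e-05 ≈ 0.1530.
Here α = 1, so p = 1/n is exactly at the triangle threshold p ~ 1/n. Asymptotically E[X] → c³/6 = 1³/6 = 1/6 ≈ 0.1667, a bounded constant. In this regime the triangle count is asymptotically Poisson(c³/6).

E[X] ≈ 0.1530; in regime p = Θ(1/n^{1}) E[X] stays bounded (at the triangle threshold p ~ 1/n).


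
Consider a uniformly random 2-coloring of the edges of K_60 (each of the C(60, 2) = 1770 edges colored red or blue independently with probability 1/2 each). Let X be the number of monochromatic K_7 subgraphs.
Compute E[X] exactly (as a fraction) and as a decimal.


Let X = Σ_S X_S over the C(60, 7) = 386206920 subsets S of size 7, where X_S = 1 if the K_7 on S is monochromatic.
For a fixed S, the K_7 on S has C(7, 2) = 21 edges. P[all 21 edges red] = (1/2)^21, and likewise for blue, so P[monochromatic] = 2·(1/2)^21 = 2^{1 − 21} = 1/1048576.
By linearity: E[X] = C(60, 7) · 2^{1 − 21} = 386206920 · 1/1048576 = 48275865/131072.
Numerically: E[X] ≈ 368.31562.

E[X] = C(60,7)·2^(1−C(7,2)) = 48275865/131072 ≈ 368.31562.


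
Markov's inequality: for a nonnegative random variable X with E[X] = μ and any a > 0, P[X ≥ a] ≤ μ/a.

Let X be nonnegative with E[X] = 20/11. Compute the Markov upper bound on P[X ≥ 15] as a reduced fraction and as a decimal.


μ = E[X] = 20/11, a = 15.
Markov: P[X ≥ 15] ≤ μ/a = (20/11)/15 = 4/33.
Numerically: ≈ 0.1212.
(Since a = 15 > μ = 1.8182, the bound 4/33 is < 1 and informative.)

P[X ≥ 15] ≤ 4/33 ≈ 0.1212.


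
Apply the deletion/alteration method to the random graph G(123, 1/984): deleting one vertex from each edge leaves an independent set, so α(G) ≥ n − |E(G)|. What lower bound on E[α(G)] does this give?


E[|E(G)|] = C(123, 2)·p = 7503 · (1/984) = 61/8.
E[α(G)] ≥ n − E[|E(G)|] = 123 − 61/8 = 923/8.
Numerically: ≈ 115.37500.
(This is only a lower bound; the true E[α(G)] may be larger.)

E[α(G)] ≥ 923/8 ≈ 115.37500.


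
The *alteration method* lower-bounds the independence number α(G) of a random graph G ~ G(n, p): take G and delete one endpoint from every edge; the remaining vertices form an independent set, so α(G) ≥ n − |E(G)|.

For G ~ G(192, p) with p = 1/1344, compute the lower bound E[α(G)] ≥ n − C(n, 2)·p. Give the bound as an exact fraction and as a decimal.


E[|E(G)|] = C(192, 2)·p = 18336 · (1/1344) = 191/14.
E[α(G)] ≥ n − E[|E(G)|] = 192 − 191/14 = 2497/14.
Numerically: ≈ 178.357143.
(This is only a lower bound; the true E[α(G)] may be larger.)

E[α(G)] ≥ 2497/14 ≈ 178.357143.


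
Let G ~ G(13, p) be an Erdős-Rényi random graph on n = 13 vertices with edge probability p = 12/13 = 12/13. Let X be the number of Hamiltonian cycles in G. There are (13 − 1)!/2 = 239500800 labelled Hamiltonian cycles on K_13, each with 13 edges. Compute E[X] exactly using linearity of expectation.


K_13 has (13 − 1)!/2 = 239500800 labelled Hamiltonian cycles.
For each such Hamiltonian cycle H, let X_H = 1 if all 13 edges of H are present in G. Then P[X_H = 1] = p^{13} = (12/13)^{13} = 106993205379072/302875106592253.
Summing the indicators: E[X] = Σ_H E[X_H] = 239500800 · p^{13} = 239500800 · 106993205379072/302875106592253 = 25624958282852047257600/302875106592253.
Numerically: E[X] ≈ 8.46e+07.

E[X] = 239500800 · (12/13)^{13} = 25624958282852047257600/302875106592253 ≈ 8.46e+07.


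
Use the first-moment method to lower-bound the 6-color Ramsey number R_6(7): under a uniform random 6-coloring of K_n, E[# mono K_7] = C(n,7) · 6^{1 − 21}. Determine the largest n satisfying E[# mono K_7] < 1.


We need C(n, 7) · 6^{1 − 21} < 1, i.e. C(n, 7) < 6^{21 − 1} = 3656158440062976.
Check values of n near the boundary:
  n = 566: C(566, 7) = 3557206237959440; 3557206237959440 < 3656158440062976? YES
  n = 567: C(567, 7) = 3601671315933933; 3601671315933933 < 3656158440062976? YES
  n = 568: C(568, 7) = 3646611956239704; 3646611956239704 < 3656158440062976? YES
  n = 569: C(569, 7) = 3692032389858348; 3692032389858348 < 3656158440062976? NO
The largest n with C(n, 7) < 3656158440062976 is n = 568 (where E[X] = 16882462760369/16926659444736 ≈ 0.9973889). Hence R_6(7) > 568, i.e. R_6(7) ≥ 569.

Largest n = 568; hence R_6(7) > 568.


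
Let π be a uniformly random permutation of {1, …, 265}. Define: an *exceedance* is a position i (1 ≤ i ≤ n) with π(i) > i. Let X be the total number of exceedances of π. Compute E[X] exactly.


Write X = Σ_{i=1}^{265} X_i, where X_i = 1_{π(i) > i}.
For each fixed i, π(i) is uniform over {1, …, 265} (marginal of a uniform permutation), so P[π(i) > i] = (n − i)/n. Summing: Σ_{i=1}^{265} (n − i)/n = (0 + 1 + … + 264)/265 = 265(265 − 1)/(2·265) = (265 − 1)/2.
Hence E[X] = Σ_{i=1}^{265} (265 − i)/265 = 132 ≈ 132.000000.

E[X] = 132 = 132.000000.


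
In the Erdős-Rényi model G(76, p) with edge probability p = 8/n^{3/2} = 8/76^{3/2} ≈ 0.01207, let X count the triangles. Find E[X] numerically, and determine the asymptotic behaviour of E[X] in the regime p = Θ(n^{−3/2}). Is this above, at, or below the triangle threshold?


Number of potential triangles: C(76, 3) = 70300.
Each occurs with probability p³ ≈ (0.01207)³ ≈ 1.760390e-06.
By linearity: E[X] = C(76, 3)·p³ ≈ 70300 · 1.760390e-06 ≈ 0.1238.
Since α = 3/2 > 1, p = c/n^{3/2} = o(1/n) is below the triangle threshold p ~ 1/n. Asymptotically E[X] ~ (c³/6)·n^{3(1−α)} = (8³/6)·n^{-1.5} → 0, so by Markov's inequality G has no triangles w.h.p.

E[X] ≈ 0.1238; in regime p = Θ(1/n^{3/2}) E[X] tends to 0 (below the triangle threshold p ~ 1/n).


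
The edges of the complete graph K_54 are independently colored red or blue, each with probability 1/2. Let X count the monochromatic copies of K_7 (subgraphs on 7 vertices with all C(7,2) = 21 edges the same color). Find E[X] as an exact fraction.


Let X = Σ_S X_S over the C(54, 7) = 177100560 subsets S of size 7, where X_S = 1 if the K_7 on S is monochromatic.
For a fixed S, the K_7 on S has C(7, 2) = 21 edges. P[all 21 edges red] = (1/2)^21, and likewise for blue, so P[monochromatic] = 2·(1/2)^21 = 2^{1 − 21} = 1/1048576.
By linearity: E[X] = C(54, 7) · 2^{1 − 21} = 177100560 · 1/1048576 = 11068785/65536.
Numerically: E[X] ≈ 168.89626.

E[X] = C(54,7)·2^(1−C(7,2)) = 11068785/65536 ≈ 168.89626.


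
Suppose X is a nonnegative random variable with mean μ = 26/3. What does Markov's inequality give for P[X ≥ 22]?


μ = E[X] = 26/3, a = 22.
Markov: P[X ≥ 22] ≤ μ/a = (26/3)/22 = 13/33.
Numerically: ≈ 0.39394.
(Since a = 22 > μ = 8.66667, the bound 13/33 is < 1 and informative.)

P[X ≥ 22] ≤ 13/33 ≈ 0.39394.


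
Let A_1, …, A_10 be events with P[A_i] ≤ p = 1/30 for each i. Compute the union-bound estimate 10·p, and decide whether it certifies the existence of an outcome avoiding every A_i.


Union bound: P[∪_{i=1}^{10} A_i] ≤ Σ_i P[A_i] ≤ 10·p = 10·(1/30) = 1/3.
Numerically: 1/3 ≈ 0.33333.
Is 1/3 < 1? YES.
Since P[∪ A_i] ≤ 1/3 < 1, the complement has P[∩ A_i^c] ≥ 1 − 1/3 = 2/3 > 0, so some outcome avoids every A_i.

10·p = 1/3 ≈ 0.33333; existence CERTIFIED by the union bound.


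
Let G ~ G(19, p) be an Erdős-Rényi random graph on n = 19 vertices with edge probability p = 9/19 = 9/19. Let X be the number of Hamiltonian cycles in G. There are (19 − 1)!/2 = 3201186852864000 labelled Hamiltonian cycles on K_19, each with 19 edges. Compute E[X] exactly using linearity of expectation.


K_19 has (19 − 1)!/2 = 3201186852864000 labelled Hamiltonian cycles.
For each such Hamiltonian cycle H, let X_H = 1 if all 19 edges of H are present in G. Then P[X_H = 1] = p^{19} = (9/19)^{19} = 1350851717672992089/1978419655660313589123979.
By linearity of expectation: E[X] = Σ_H E[X_H] = 3201186852864000 · p^{19} = 3201186852864000 · 1350851717672992089/1978419655660313589123979 = 4324328758783534194876278992896000/1978419655660313589123979.
Numerically: E[X] ≈ 2.18575e+09.

E[X] = 3201186852864000 · (9/19)^{19} = 4324328758783534194876278992896000/1978419655660313589123979 ≈ 2.18575e+09.


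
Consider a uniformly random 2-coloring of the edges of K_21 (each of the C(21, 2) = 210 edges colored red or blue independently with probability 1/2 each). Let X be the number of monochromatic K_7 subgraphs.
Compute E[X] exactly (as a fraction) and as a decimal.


Let X = Σ_S X_S over the C(21, 7) = 116280 subsets S of size 7, where X_S = 1 if the K_7 on S is monochromatic.
For a fixed S, the K_7 on S has C(7, 2) = 21 edges. P[all 21 edges red] = (1/2)^21, and likewise for blue, so P[monochromatic] = 2·(1/2)^21 = 2^{1 − 21} = 1/1048576.
By linearity: E[X] = C(21, 7) · 2^{1 − 21} = 116280 · 1/1048576 = 14535/131072.
Numerically: E[X] ≈ 0.11089.

E[X] = C(21,7)·2^(1−C(7,2)) = 14535/131072 ≈ 0.11089.


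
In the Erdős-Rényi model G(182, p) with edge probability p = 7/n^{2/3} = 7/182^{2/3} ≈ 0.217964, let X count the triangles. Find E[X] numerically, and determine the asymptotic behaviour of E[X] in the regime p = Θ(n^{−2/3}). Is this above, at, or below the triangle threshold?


Number of potential triangles: C(182, 3) = 988260.
Each occurs with probability p³ ≈ (0.217964)³ ≈ 1.03550296e-02.
By linearity: E[X] = C(182, 3)·p³ ≈ 988260 · 1.03550296e-02 ≈ 10233.461538.
Since α = 2/3 < 1, p = c/n^{2/3} ≫ 1/n is above the triangle threshold p ~ 1/n. Asymptotically E[X] ~ (c³/6)·n^{3(1−α)} = (7³/6)·n^{1} → ∞; triangles are abundant w.h.p.

E[X] ≈ 10233.461538; in regime p = Θ(1/n^{2/3}) E[X] diverges (above the triangle threshold p ~ 1/n).


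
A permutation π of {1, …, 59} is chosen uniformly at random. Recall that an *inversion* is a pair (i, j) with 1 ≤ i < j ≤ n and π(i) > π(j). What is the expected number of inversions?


Write X = Σ X_I over the C(59, 2) = 1711 pairs i < j, with X_I the indicator of one inversion.
There are 1711 indicators.
For each fixed pair i < j, the values π(i) and π(j) are two distinct elements of {1, …, 59} in uniformly random order; by symmetry P[π(i) > π(j)] = 1/2.
By linearity: E[X] = 1711 · (1/2) = C(59, 2) · (1/2) = 1711/2 = 1711/2 ≈ 855.50000.

E[X] = 1711/2 = 855.50000.


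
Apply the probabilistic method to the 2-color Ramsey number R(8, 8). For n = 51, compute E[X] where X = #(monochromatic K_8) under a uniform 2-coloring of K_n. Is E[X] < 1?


E[X] = C(51, 8) · 2^{1 − 28} = 636763050 · 2^{−27} = 636763050/134217728.
As a reduced fraction: E[X] = 318381525/67108864 ≈ 4.7442544.
Is E[X] < 1? NO.
Since E[X] ≥ 1, the first-moment bound is inconclusive at n = 51; it does NOT by itself certify R(8, 8) > 51.

E[X] = 318381525/67108864 ≈ 4.7442544; E[X] ≥ 1; first-moment method inconclusive here.


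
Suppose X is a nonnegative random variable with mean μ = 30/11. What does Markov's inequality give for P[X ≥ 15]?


μ = E[X] = 30/11, a = 15.
Markov: P[X ≥ 15] ≤ μ/a = (30/11)/15 = 2/11.
Numerically: ≈ 0.18182.
(Since a = 15 > μ = 2.72727, the bound 2/11 is < 1 and informative.)

P[X ≥ 15] ≤ 2/11 ≈ 0.18182.


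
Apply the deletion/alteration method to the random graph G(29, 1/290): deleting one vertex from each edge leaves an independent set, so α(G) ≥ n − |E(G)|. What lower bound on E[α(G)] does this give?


E[|E(G)|] = C(29, 2)·p = 406 · (1/290) = 7/5.
E[α(G)] ≥ n − E[|E(G)|] = 29 − 7/5 = 138/5.
Numerically: ≈ 27.600000.
(This is only a lower bound; the true E[α(G)] may be larger.)

E[α(G)] ≥ 138/5 ≈ 27.600000.


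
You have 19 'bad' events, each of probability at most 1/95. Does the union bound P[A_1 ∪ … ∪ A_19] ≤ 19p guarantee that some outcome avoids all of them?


Union bound: P[∪_{i=1}^{19} A_i] ≤ Σ_i P[A_i] ≤ 19·p = 19·(1/95) = 1/5.
Numerically: 1/5 ≈ 0.200.
Is 1/5 < 1? YES.
Since P[∪ A_i] ≤ 1/5 < 1, the complement has P[∩ A_i^c] ≥ 1 − 1/5 = 4/5 > 0, so some outcome avoids every A_i.

19·p = 1/5 ≈ 0.200; existence CERTIFIED by the union bound.


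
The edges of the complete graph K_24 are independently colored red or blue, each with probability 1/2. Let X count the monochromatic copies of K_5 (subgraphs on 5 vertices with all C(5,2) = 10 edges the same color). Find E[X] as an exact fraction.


Let X = Σ_S X_S over the C(24, 5) = 42504 subsets S of size 5, where X_S = 1 if the K_5 on S is monochromatic.
For a fixed S, the K_5 on S has C(5, 2) = 10 edges. P[all 10 edges red] = (1/2)^10, and likewise for blue, so P[monochromatic] = 2·(1/2)^10 = 2^{1 − 10} = 1/512.
Summing: E[X] = C(24, 5) · 2^{1 − 10} = 42504 · 1/512 = 5313/64.
Numerically: E[X] ≈ 83.016.

E[X] = C(24,5)·2^(1−C(5,2)) = 5313/64 ≈ 83.016.


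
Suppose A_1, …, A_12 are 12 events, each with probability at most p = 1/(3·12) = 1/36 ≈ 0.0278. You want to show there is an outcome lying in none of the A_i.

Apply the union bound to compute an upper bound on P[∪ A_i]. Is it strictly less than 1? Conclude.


Union bound: P[∪_{i=1}^{12} A_i] ≤ Σ_i P[A_i] ≤ 12·p = 12·(1/36) = 1/3.
Numerically: 1/3 ≈ 0.3333.
Is 1/3 < 1? YES.
Since P[∪ A_i] ≤ 1/3 < 1, the complement has P[∩ A_i^c] ≥ 1 − 1/3 = 2/3 > 0, so some outcome avoids every A_i.

12·p = 1/3 ≈ 0.3333; existence CERTIFIED by the union bound.


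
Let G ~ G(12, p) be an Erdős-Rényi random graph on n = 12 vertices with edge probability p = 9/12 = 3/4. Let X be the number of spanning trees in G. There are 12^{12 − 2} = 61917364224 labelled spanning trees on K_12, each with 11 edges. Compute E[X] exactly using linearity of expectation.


K_12 has 12^{12 − 2} = 61917364224 labelled spanning trees.
For each such spanning tree H, let X_H = 1 if all 11 edges of H are present in G. Then P[X_H = 1] = p^{11} = (3/4)^{11} = 177147/4194304.
Summing the indicators: E[X] = Σ_H E[X_H] = 61917364224 · p^{11} = 61917364224 · 177147/4194304 = 10460353203/4.
Numerically: E[X] ≈ 2.615e+09.

E[X] = 61917364224 · (3/4)^{11} = 10460353203/4 ≈ 2.615e+09.


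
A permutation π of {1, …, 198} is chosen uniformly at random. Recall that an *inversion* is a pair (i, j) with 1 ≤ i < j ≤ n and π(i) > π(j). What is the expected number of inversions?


Write X = Σ X_I over the C(198, 2) = 19503 pairs i < j, with X_I the indicator of one inversion.
There are 19503 indicators.
For each fixed pair i < j, the values π(i) and π(j) are two distinct elements of {1, …, 198} in uniformly random order; by symmetry P[π(i) > π(j)] = 1/2.
By linearity: E[X] = 19503 · (1/2) = C(198, 2) · (1/2) = 19503/2 = 19503/2 ≈ 9751.500.

E[X] = 19503/2 = 9751.500.


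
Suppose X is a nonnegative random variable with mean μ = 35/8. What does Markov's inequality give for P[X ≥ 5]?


μ = E[X] = 35/8, a = 5.
Markov: P[X ≥ 5] ≤ μ/a = (35/8)/5 = 7/8.
Numerically: ≈ 0.87500.
(Since a = 5 > μ = 4.37500, the bound 7/8 is < 1 and informative.)

P[X ≥ 5] ≤ 7/8 ≈ 0.87500.


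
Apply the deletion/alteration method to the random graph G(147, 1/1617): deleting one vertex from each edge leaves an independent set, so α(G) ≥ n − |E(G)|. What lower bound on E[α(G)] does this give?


E[|E(G)|] = C(147, 2)·p = 10731 · (1/1617) = 73/11.
E[α(G)] ≥ n − E[|E(G)|] = 147 − 73/11 = 1544/11.
Numerically: ≈ 140.36364.
(This is only a lower bound; the true E[α(G)] may be larger.)

E[α(G)] ≥ 1544/11 ≈ 140.36364.


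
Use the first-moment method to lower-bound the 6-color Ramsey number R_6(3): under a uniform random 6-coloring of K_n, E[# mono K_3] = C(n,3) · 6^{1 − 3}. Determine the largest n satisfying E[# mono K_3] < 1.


We need C(n, 3) · 6^{1 − 3} < 1, i.e. C(n, 3) < 6^{3 − 1} = 36.
Check values of n near the boundary:
  n = 3: C(3, 3) = 1; 1 < 36? YES
  n = 4: C(4, 3) = 4; 4 < 36? YES
  n = 5: C(5, 3) = 10; 10 < 36? YES
  n = 6: C(6, 3) = 20; 20 < 36? YES
  n = 7: C(7, 3) = 35; 35 < 36? YES
  n = 8: C(8, 3) = 56; 56 < 36? NO
  n = 9: C(9, 3) = 84; 84 < 36? NO
The largest n with C(n, 3) < 36 is n = 7 (where E[X] = 35/36 ≈ 0.972). Hence R_6(3) > 7, i.e. R_6(3) ≥ 8.

Largest n = 7; hence R_6(3) > 7.


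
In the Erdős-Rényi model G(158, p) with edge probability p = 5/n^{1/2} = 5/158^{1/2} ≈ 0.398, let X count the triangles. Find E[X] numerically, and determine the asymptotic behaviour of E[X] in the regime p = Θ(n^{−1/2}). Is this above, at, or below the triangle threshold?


Number of potential triangles: C(158, 3) = 644956.
Each occurs with probability p³ ≈ (0.398)³ ≈ 6.29397e-02.
By linearity: E[X] = C(158, 3)·p³ ≈ 644956 · 6.29397e-02 ≈ 40593.310.
Since α = 1/2 < 1, p = c/n^{1/2} ≫ 1/n is above the triangle threshold p ~ 1/n. Asymptotically E[X] ~ (c³/6)·n^{3(1−α)} = (5³/6)·n^{1.5} → ∞; triangles are abundant w.h.p.

E[X] ≈ 40593.310; in regime p = Θ(1/n^{1/2}) E[X] diverges (above the triangle threshold p ~ 1/n).


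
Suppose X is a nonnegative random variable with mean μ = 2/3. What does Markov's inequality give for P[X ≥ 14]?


μ = E[X] = 2/3, a = 14.
Markov: P[X ≥ 14] ≤ μ/a = (2/3)/14 = 1/21.
Numerically: ≈ 0.0476.
(Since a = 14 > μ = 0.6667, the bound 1/21 is < 1 and informative.)

P[X ≥ 14] ≤ 1/21 ≈ 0.0476.


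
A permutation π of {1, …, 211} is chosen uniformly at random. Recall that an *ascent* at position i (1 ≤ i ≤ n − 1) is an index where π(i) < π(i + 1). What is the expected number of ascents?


Write X = Σ X_I over i = 1, …, 210, with X_I the indicator of one ascent.
There are 210 indicators.
For each fixed i, the pair (π(i), π(i+1)) is a uniformly random ordered pair of distinct values from {1, …, 211}; by symmetry P[π(i) < π(i+1)] = 1/2.
By linearity: E[X] = 210 · (1/2) = (211 − 1) · (1/2) = 105 ≈ 105.000.

E[X] = 105 = 105.000.


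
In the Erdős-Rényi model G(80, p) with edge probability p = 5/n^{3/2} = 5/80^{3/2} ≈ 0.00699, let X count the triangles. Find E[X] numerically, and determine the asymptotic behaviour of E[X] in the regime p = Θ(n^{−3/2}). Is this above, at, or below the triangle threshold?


Number of potential triangles: C(80, 3) = 82160.
Each occurs with probability p³ ≈ (0.00699)³ ≈ 3.41197e-07.
By linearity: E[X] = C(80, 3)·p³ ≈ 82160 · 3.41197e-07 ≈ 0.028.
Since α = 3/2 > 1, p = c/n^{3/2} = o(1/n) is below the triangle threshold p ~ 1/n. Asymptotically E[X] ~ (c³/6)·n^{3(1−α)} = (5³/6)·n^{-1.5} → 0, so by Markov's inequality G has no triangles w.h.p.

E[X] ≈ 0.028; in regime p = Θ(1/n^{3/2}) E[X] tends to 0 (below the triangle threshold p ~ 1/n).


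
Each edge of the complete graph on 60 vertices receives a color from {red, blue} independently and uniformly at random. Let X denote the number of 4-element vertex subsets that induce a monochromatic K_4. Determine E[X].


Let X = Σ_S X_S over the C(60, 4) = 487635 subsets S of size 4, where X_S = 1 if the K_4 on S is monochromatic.
For a fixed S, the K_4 on S has C(4, 2) = 6 edges. P[all 6 edges red] = (1/2)^6, and likewise for blue, so P[monochromatic] = 2·(1/2)^6 = 2^{1 − 6} = 1/32.
By linearity: E[X] = C(60, 4) · 2^{1 − 6} = 487635 · 1/32 = 487635/32.
Numerically: E[X] ≈ 15238.59375.

E[X] = C(60,4)·2^(1−C(4,2)) = 487635/32 ≈ 15238.59375.


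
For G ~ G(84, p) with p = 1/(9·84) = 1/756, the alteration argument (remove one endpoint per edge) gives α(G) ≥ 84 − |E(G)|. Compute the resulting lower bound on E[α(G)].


E[|E(G)|] = C(84, 2)·p = 3486 · (1/756) = 83/18.
E[α(G)] ≥ n − E[|E(G)|] = 84 − 83/18 = 1429/18.
Numerically: ≈ 79.38889.
(This is only a lower bound; the true E[α(G)] may be larger.)

E[α(G)] ≥ 1429/18 ≈ 79.38889.


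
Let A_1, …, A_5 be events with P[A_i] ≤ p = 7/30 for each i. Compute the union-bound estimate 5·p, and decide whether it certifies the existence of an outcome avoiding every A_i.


Union bound: P[∪_{i=1}^{5} A_i] ≤ Σ_i P[A_i] ≤ 5·p = 5·(7/30) = 7/6.
Numerically: 7/6 ≈ 1.1667.
Is 7/6 < 1? NO.
Since the bound 7/6 is ≥ 1, the union bound is uninformative here; it does NOT by itself certify existence.

5·p = 7/6 ≈ 1.1667; existence NOT certified by the union bound.


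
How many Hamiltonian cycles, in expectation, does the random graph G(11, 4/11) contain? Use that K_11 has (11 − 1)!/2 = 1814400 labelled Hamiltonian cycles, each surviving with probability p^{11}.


K_11 has (11 − 1)!/2 = 1814400 labelled Hamiltonian cycles.
For each such Hamiltonian cycle H, let X_H = 1 if all 11 edges of H are present in G. Then P[X_H = 1] = p^{11} = (4/11)^{11} = 4194304/285311670611.
Summing the indicators: E[X] = Σ_H E[X_H] = 1814400 · p^{11} = 1814400 · 4194304/285311670611 = 7610145177600/285311670611.
Numerically: E[X] ≈ 26.7.

E[X] = 1814400 · (4/11)^{11} = 7610145177600/285311670611 ≈ 26.7.


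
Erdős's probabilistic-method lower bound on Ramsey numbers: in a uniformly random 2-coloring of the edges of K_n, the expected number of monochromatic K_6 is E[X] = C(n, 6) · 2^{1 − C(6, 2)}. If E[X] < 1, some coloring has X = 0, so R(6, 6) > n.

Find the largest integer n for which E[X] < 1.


We need C(n, 6) · 2^{1 − 15} < 1, i.e. C(n, 6) < 2^{15 − 1} = 16384.
Check values of n near the boundary:
  n = 11: C(11, 6) = 462; 462 < 16384? YES
  n = 12: C(12, 6) = 924; 924 < 16384? YES
  n = 13: C(13, 6) = 1716; 1716 < 16384? YES
  n = 14: C(14, 6) = 3003; 3003 < 16384? YES
  n = 15: C(15, 6) = 5005; 5005 < 16384? YES
  n = 16: C(16, 6) = 8008; 8008 < 16384? YES
  n = 17: C(17, 6) = 12376; 12376 < 16384? YES
  n = 18: C(18, 6) = 18564; 18564 < 16384? NO
  n = 19: C(19, 6) = 27132; 27132 < 16384? NO
The largest n with C(n, 6) < 16384 is n = 17 (where E[X] = 1547/2048 ≈ 0.755371). Hence R(6, 6) > 17, i.e. R(6, 6) ≥ 18.

Largest n = 17; hence R(6, 6) > 17.


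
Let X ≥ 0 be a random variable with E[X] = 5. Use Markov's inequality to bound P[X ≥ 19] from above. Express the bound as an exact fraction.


μ = E[X] = 5, a = 19.
Markov: P[X ≥ 19] ≤ μ/a = (5)/19 = 5/19.
Numerically: ≈ 0.2632.
(Since a = 19 > μ = 5.0000, the bound 5/19 is < 1 and informative.)

P[X ≥ 19] ≤ 5/19 ≈ 0.2632.


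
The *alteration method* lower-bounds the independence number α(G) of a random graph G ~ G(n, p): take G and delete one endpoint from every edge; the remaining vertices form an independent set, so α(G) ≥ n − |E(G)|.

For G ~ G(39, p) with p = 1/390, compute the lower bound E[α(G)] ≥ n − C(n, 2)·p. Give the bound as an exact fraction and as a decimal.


E[|E(G)|] = C(39, 2)·p = 741 · (1/390) = 19/10.
E[α(G)] ≥ n − E[|E(G)|] = 39 − 19/10 = 371/10.
Numerically: ≈ 37.100.
(This is only a lower bound; the true E[α(G)] may be larger.)

E[α(G)] ≥ 371/10 ≈ 37.100.


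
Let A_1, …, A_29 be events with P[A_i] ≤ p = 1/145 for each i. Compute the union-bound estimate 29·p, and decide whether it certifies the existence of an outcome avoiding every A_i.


Union bound: P[∪_{i=1}^{29} A_i] ≤ Σ_i P[A_i] ≤ 29·p = 29·(1/145) = 1/5.
Numerically: 1/5 ≈ 0.20000.
Is 1/5 < 1? YES.
Since P[∪ A_i] ≤ 1/5 < 1, the complement has P[∩ A_i^c] ≥ 1 − 1/5 = 4/5 > 0, so some outcome avoids every A_i.

29·p = 1/5 ≈ 0.20000; existence CERTIFIED by the union bound.


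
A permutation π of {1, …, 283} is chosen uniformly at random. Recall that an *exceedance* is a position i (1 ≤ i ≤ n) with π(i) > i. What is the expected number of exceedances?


Write X = Σ_{i=1}^{283} X_i, where X_i = 1_{π(i) > i}.
For each fixed i, π(i) is uniform over {1, …, 283} (marginal of a uniform permutation), so P[π(i) > i] = (n − i)/n. Summing: Σ_{i=1}^{283} (n − i)/n = (0 + 1 + … + 282)/283 = 283(283 − 1)/(2·283) = (283 − 1)/2.
Hence E[X] = Σ_{i=1}^{283} (283 − i)/283 = 141 ≈ 141.0000.

E[X] = 141 = 141.0000.


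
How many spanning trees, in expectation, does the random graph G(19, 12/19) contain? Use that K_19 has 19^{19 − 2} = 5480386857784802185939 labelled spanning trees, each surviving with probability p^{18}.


K_19 has 19^{19 − 2} = 5480386857784802185939 labelled spanning trees.
For each such spanning tree H, let X_H = 1 if all 18 edges of H are present in G. Then P[X_H = 1] = p^{18} = (12/19)^{18} = 26623333280885243904/104127350297911241532841.
By linearity of expectation: E[X] = Σ_H E[X_H] = 5480386857784802185939 · p^{18} = 5480386857784802185939 · 26623333280885243904/104127350297911241532841 = 26623333280885243904/19.
Numerically: E[X] ≈ 1.401e+18.

E[X] = 5480386857784802185939 · (12/19)^{18} = 26623333280885243904/19 ≈ 1.401e+18.


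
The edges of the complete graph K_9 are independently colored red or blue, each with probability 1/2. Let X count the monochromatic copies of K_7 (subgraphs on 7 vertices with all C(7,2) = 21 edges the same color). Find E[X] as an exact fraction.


Let X = Σ_S X_S over the C(9, 7) = 36 subsets S of size 7, where X_S = 1 if the K_7 on S is monochromatic.
For a fixed S, the K_7 on S has C(7, 2) = 21 edges. P[all 21 edges red] = (1/2)^21, and likewise for blue, so P[monochromatic] = 2·(1/2)^21 = 2^{1 − 21} = 1/1048576.
By linearity of expectation: E[X] = C(9, 7) · 2^{1 − 21} = 36 · 1/1048576 = 9/262144.
Numerically: E[X] ≈ 0.000.

E[X] = C(9,7)·2^(1−C(7,2)) = 9/262144 ≈ 0.000.


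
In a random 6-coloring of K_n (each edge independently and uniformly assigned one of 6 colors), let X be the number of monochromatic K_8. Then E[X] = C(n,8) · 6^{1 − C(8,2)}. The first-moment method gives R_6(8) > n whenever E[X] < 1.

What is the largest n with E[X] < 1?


We need C(n, 8) · 6^{1 − 28} < 1, i.e. C(n, 8) < 6^{28 − 1} = 1023490369077469249536.
Check values of n near the boundary:
  n = 1594: C(1594, 8) = 1015652773590544255167; 1015652773590544255167 < 1023490369077469249536? YES
  n = 1595: C(1595, 8) = 1020772636343363633895; 1020772636343363633895 < 1023490369077469249536? YES
  n = 1596: C(1596, 8) = 1025915067760710553965; 1025915067760710553965 < 1023490369077469249536? NO
The largest n with C(n, 8) < 1023490369077469249536 is n = 1595 (where E[X] = 113419181815929292655/113721152119718805504 ≈ 0.99734). Hence R_6(8) > 1595, i.e. R_6(8) ≥ 1596.

Largest n = 1595; hence R_6(8) > 1595.


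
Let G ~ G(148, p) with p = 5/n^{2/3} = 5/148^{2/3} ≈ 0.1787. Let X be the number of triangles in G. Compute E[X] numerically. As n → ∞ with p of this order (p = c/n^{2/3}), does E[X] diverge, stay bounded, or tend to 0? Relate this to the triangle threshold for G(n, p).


Number of potential triangles: C(148, 3) = 529396.
Each occurs with probability p³ ≈ (0.1787)³ ≈ 5.706720e-03.
By linearity: E[X] = C(148, 3)·p³ ≈ 529396 · 5.706720e-03 ≈ 3021.1149.
Since α = 2/3 < 1, p = c/n^{2/3} ≫ 1/n is above the triangle threshold p ~ 1/n. Asymptotically E[X] ~ (c³/6)·n^{3(1−α)} = (5³/6)·n^{1} → ∞; triangles are abundant w.h.p.

E[X] ≈ 3021.1149; in regime p = Θ(1/n^{2/3}) E[X] diverges (above the triangle threshold p ~ 1/n).


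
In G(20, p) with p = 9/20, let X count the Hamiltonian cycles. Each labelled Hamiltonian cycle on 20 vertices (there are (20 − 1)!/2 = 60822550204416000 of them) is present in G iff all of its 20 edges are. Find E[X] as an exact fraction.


K_20 has (20 − 1)!/2 = 60822550204416000 labelled Hamiltonian cycles.
For each such Hamiltonian cycle H, let X_H = 1 if all 20 edges of H are present in G. Then P[X_H = 1] = p^{20} = (9/20)^{20} = 12157665459056928801/104857600000000000000000000.
By linearity: E[X] = Σ_H E[X_H] = 60822550204416000 · p^{20} = 60822550204416000 · 12157665459056928801/104857600000000000000000000 = 180532279724605553545860280221/25600000000000000000.
Numerically: E[X] ≈ 7.05e+09.

E[X] = 60822550204416000 · (9/20)^{20} = 180532279724605553545860280221/25600000000000000000 ≈ 7.05e+09.


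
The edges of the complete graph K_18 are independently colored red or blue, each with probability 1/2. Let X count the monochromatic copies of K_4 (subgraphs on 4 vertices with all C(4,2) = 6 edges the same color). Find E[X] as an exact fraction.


Let X = Σ_S X_S over the C(18, 4) = 3060 subsets S of size 4, where X_S = 1 if the K_4 on S is monochromatic.
For a fixed S, the K_4 on S has C(4, 2) = 6 edges. P[all 6 edges red] = (1/2)^6, and likewise for blue, so P[monochromatic] = 2·(1/2)^6 = 2^{1 − 6} = 1/32.
Summing: E[X] = C(18, 4) · 2^{1 − 6} = 3060 · 1/32 = 765/8.
Numerically: E[X] ≈ 95.625.

E[X] = C(18,4)·2^(1−C(4,2)) = 765/8 ≈ 95.625.


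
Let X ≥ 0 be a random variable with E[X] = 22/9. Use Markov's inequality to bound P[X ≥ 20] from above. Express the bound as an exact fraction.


μ = E[X] = 22/9, a = 20.
Markov: P[X ≥ 20] ≤ μ/a = (22/9)/20 = 11/90.
Numerically: ≈ 0.122.
(Since a = 20 > μ = 2.444, the bound 11/90 is < 1 and informative.)

P[X ≥ 20] ≤ 11/90 ≈ 0.122.


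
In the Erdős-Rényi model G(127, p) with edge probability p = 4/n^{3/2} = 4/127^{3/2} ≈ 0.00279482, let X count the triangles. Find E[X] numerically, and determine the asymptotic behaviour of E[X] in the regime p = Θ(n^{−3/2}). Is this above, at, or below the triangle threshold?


Number of potential triangles: C(127, 3) = 333375.
Each occurs with probability p³ ≈ (0.00279482)³ ≈ 2.18304772e-08.
By linearity: E[X] = C(127, 3)·p³ ≈ 333375 · 2.18304772e-08 ≈ 0.007278.
Since α = 3/2 > 1, p = c/n^{3/2} = o(1/n) is below the triangle threshold p ~ 1/n. Asymptotically E[X] ~ (c³/6)·n^{3(1−α)} = (4³/6)·n^{-1.5} → 0, so by Markov's inequality G has no triangles w.h.p.

E[X] ≈ 0.007278; in regime p = Θ(1/n^{3/2}) E[X] tends to 0 (below the triangle threshold p ~ 1/n).


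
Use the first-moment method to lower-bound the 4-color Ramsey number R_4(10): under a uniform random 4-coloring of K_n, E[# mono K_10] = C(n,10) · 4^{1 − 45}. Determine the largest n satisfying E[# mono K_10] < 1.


We need C(n, 10) · 4^{1 − 45} < 1, i.e. C(n, 10) < 4^{45 − 1} = 309485009821345068724781056.
Check values of n near the boundary:
  n = 2022: C(2022, 10) = 307870445231474093395937796; 307870445231474093395937796 < 309485009821345068724781056? YES
  n = 2023: C(2023, 10) = 309399856285778485315440716; 309399856285778485315440716 < 309485009821345068724781056? YES
  n = 2024: C(2024, 10) = 310936101848269937576192656; 310936101848269937576192656 < 309485009821345068724781056? NO
  n = 2025: C(2025, 10) = 312479209053472269772600560; 312479209053472269772600560 < 309485009821345068724781056? NO
The largest n with C(n, 10) < 309485009821345068724781056 is n = 2023 (where E[X] = 77349964071444621328860179/77371252455336267181195264 ≈ 0.99972). Hence R_4(10) > 2023, i.e. R_4(10) ≥ 2024.

Largest n = 2023; hence R_4(10) > 2023.


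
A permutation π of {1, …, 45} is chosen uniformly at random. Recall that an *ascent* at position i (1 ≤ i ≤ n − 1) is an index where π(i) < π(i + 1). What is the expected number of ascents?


Write X = Σ X_I over i = 1, …, 44, with X_I the indicator of one ascent.
There are 44 indicators.
For each fixed i, the pair (π(i), π(i+1)) is a uniformly random ordered pair of distinct values from {1, …, 45}; by symmetry P[π(i) < π(i+1)] = 1/2.
By linearity: E[X] = 44 · (1/2) = (45 − 1) · (1/2) = 22 ≈ 22.000.

E[X] = 22 = 22.000.


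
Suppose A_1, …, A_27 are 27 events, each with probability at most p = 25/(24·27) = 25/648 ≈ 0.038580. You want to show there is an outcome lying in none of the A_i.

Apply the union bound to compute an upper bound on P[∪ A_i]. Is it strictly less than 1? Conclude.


Union bound: P[∪_{i=1}^{27} A_i] ≤ Σ_i P[A_i] ≤ 27·p = 27·(25/648) = 25/24.
Numerically: 25/24 ≈ 1.041667.
Is 25/24 < 1? NO.
Since the bound 25/24 is ≥ 1, the union bound is uninformative here; it does NOT by itself certify existence.

27·p = 25/24 ≈ 1.041667; existence NOT certified by the union bound.


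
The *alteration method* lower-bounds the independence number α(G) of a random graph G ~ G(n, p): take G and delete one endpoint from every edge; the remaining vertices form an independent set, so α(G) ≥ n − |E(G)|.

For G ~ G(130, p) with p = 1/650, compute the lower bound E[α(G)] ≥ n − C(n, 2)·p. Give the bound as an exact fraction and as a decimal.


E[|E(G)|] = C(130, 2)·p = 8385 · (1/650) = 129/10.
E[α(G)] ≥ n − E[|E(G)|] = 130 − 129/10 = 1171/10.
Numerically: ≈ 117.100.
(This is only a lower bound; the true E[α(G)] may be larger.)

E[α(G)] ≥ 1171/10 ≈ 117.100.
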